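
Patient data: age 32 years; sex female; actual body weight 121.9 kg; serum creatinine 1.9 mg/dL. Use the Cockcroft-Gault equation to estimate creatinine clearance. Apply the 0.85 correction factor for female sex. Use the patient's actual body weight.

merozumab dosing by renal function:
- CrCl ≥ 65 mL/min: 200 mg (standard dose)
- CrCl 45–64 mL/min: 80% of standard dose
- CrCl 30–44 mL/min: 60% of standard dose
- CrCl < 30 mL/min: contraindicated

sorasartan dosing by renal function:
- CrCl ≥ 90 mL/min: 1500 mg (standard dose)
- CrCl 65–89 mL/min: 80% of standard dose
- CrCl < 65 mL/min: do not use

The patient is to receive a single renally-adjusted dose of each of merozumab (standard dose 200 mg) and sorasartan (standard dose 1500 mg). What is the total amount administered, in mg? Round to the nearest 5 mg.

CrCl = (140 − 32) × 121.9 / (72 × 1.9) × 0.85 = 13165.2 / 136.80 × 0.85 ≈ 81.8 mL/min
CrCl ≈ 82 mL/min.
merozumab: ≥ 65 mL/min → 100% of 200 mg = 200 mg.
sorasartan: 65–89 mL/min → 80% of 1500 mg = 1200 mg.
Total = 200 + 1200 = 1400 mg.

1400 mg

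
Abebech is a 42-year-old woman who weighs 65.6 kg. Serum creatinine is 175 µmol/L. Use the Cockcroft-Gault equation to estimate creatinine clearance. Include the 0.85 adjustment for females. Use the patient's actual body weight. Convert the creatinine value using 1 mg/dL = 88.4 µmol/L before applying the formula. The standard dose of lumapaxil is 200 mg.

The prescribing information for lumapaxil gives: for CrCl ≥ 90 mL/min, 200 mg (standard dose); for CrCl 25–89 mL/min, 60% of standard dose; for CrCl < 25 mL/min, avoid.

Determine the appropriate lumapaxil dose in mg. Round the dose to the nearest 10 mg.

SCr = 175 / 88.4 = 1.98 mg/dL
CrCl = (140 − 42) × 65.6 / (72 × 1.98) × 0.85 = 6428.8 / 142.56 × 0.85 ≈ 38.3 mL/min
CrCl ≈ 38 mL/min → bracket 25–89 mL/min.
60% of 200 mg = 120 mg

120 mg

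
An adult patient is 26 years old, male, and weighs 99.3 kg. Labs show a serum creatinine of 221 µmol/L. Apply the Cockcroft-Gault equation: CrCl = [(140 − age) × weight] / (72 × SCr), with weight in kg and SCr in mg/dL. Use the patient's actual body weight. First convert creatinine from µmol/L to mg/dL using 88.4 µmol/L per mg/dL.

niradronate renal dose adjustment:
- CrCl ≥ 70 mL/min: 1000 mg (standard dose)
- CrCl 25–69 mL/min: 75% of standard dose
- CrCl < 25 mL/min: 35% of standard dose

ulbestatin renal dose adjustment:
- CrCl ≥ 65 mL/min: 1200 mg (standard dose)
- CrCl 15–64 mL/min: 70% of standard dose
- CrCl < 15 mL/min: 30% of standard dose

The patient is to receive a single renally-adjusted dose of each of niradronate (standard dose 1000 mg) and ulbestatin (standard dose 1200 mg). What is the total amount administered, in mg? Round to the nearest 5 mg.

SCr = 221 / 88.4 = 2.5 mg/dL
CrCl = (140 − 26) × 99.3 / (72 × 2.5) = 11320.2 / 180.00 ≈ 62.9 mL/min
CrCl ≈ 63 mL/min.
niradronate: 25–69 mL/min → 75% of 1000 mg = 750 mg.
ulbestatin: 15–64 mL/min → 70% of 1200 mg = 840 mg.
Total = 750 + 840 = 1590 mg.

1590 mg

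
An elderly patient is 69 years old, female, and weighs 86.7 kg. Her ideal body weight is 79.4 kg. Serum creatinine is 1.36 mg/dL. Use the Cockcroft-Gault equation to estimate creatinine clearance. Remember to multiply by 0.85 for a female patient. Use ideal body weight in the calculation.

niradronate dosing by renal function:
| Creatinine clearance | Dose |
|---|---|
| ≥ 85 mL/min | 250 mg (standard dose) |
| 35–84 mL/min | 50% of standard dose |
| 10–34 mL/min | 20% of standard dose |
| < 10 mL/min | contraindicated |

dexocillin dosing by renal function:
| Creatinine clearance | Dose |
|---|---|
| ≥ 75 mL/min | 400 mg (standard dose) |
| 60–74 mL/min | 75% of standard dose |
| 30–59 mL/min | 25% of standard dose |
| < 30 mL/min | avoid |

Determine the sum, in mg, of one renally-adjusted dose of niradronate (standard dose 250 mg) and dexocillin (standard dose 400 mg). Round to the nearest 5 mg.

225 mg

CrCl = (140 − 69) × 79.4 / (72 × 1.36) × 0.85 = 5637.4 / 97.92 × 0.85 ≈ 48.9 mL/min
CrCl ≈ 49 mL/min.
niradronate: 35–84 mL/min → 50% of 250 mg = 125 mg.
dexocillin: 30–59 mL/min → 25% of 400 mg = 100 mg.
Total = 125 + 100 = 225 mg.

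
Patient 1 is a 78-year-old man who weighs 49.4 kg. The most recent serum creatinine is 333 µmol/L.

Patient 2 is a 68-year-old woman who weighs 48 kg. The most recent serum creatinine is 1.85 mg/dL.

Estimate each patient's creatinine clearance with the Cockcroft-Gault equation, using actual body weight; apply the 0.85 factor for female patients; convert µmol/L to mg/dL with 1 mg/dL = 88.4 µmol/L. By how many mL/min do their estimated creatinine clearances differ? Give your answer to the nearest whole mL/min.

11 mL/min

Patient 1: SCr = 333 / 88.4 = 3.767 mg/dL
Patient 1: CrCl = (140 − 78) × 49.4 / (72 × 3.767) = 3062.8 / 271.22 ≈ 11.3 mL/min
Patient 2: CrCl = (140 − 68) × 48 / (72 × 1.85) × 0.85 = 3456.0 / 133.20 × 0.85 ≈ 22.1 mL/min
|11.3 − 22.1| = 10.8 mL/min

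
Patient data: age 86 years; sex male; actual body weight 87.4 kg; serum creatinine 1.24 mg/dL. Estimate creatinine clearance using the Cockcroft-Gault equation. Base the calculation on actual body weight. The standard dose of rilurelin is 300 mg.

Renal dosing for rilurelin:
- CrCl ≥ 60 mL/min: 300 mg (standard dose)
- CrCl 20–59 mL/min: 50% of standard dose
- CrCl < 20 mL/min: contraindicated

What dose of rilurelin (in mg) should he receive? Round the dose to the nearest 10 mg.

150 mg

CrCl = (140 − 86) × 87.4 / (72 × 1.24) = 4719.6 / 89.28 ≈ 52.9 mL/min
CrCl ≈ 53 mL/min → bracket 20–59 mL/min.
50% of 300 mg = 150 mg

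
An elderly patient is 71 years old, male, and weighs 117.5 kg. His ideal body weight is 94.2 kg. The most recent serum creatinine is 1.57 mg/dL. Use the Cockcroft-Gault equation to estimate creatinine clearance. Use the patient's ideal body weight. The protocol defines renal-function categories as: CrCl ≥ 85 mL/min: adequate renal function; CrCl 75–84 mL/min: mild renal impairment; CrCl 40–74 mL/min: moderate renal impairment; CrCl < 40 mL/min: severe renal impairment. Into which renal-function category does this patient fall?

CrCl = (140 − 71) × 94.2 / (72 × 1.57) = 6499.8 / 113.04 ≈ 57.5 mL/min
58 mL/min falls in the 'moderate renal impairment' range.

moderate renal impairment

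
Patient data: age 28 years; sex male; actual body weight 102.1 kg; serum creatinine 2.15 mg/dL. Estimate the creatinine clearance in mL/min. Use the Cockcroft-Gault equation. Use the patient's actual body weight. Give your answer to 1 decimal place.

73.9 mL/min

CrCl = (140 − 28) × 102.1 / (72 × 2.15) = 11435.2 / 154.80 ≈ 73.9 mL/min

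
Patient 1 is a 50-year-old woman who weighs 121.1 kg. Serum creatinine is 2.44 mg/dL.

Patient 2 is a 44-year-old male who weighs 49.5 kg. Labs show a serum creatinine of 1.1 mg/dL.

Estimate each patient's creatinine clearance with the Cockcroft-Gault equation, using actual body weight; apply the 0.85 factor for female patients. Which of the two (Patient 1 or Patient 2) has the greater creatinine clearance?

Patient 2

Patient 1: CrCl = (140 − 50) × 121.1 / (72 × 2.44) × 0.85 = 10899.0 / 175.68 × 0.85 ≈ 52.7 mL/min
Patient 2: CrCl = (140 − 44) × 49.5 / (72 × 1.1) = 4752.0 / 79.20 ≈ 60.0 mL/min
52.7 vs 60.0 mL/min → Patient 2 is higher.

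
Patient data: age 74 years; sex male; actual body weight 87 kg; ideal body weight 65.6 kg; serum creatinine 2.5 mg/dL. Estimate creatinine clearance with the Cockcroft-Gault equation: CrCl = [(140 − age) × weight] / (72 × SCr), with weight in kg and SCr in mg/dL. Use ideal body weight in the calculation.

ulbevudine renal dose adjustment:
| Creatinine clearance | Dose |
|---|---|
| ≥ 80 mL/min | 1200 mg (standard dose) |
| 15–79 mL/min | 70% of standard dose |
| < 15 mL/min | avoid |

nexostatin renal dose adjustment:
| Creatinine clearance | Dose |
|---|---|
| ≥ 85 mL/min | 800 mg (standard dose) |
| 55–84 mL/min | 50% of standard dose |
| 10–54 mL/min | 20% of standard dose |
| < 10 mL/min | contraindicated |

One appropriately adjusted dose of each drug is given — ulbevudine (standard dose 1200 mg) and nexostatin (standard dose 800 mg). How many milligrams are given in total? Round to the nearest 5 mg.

CrCl = (140 − 74) × 65.6 / (72 × 2.5) = 4329.6 / 180.00 ≈ 24.1 mL/min
CrCl ≈ 24 mL/min.
ulbevudine: 15–79 mL/min → 70% of 1200 mg = 840 mg.
nexostatin: 10–54 mL/min → 20% of 800 mg = 160 mg.
Total = 840 + 160 = 1000 mg.

1000 mg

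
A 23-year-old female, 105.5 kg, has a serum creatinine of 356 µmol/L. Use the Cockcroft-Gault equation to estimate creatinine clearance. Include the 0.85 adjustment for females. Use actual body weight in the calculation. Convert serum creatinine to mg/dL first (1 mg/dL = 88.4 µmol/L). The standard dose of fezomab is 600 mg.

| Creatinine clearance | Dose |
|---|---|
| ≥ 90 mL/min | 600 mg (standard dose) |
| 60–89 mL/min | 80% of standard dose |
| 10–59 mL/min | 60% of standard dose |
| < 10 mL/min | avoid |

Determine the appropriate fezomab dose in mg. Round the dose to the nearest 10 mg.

SCr = 356 / 88.4 = 4.027 mg/dL
CrCl = (140 − 23) × 105.5 / (72 × 4.027) × 0.85 = 12343.5 / 289.94 × 0.85 ≈ 36.2 mL/min
CrCl ≈ 36 mL/min → bracket 10–59 mL/min.
60% of 600 mg = 360 mg

360 mg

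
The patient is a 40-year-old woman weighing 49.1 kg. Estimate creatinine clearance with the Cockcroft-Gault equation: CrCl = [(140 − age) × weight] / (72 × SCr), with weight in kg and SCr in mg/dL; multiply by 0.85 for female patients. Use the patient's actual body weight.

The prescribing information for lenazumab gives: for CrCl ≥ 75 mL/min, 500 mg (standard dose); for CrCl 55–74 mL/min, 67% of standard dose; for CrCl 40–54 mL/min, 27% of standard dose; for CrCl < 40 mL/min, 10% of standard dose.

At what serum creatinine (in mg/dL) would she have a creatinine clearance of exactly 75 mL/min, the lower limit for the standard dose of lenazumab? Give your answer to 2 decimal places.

Standard dose requires CrCl ≥ 75 mL/min.
Set (140 − 40) × 49.1 × 0.85 / (72 × SCr) = 75
SCr = (140 − 40) × 49.1 × 0.85 / (72 × 75) = 0.773 mg/dL

0.77 mg/dL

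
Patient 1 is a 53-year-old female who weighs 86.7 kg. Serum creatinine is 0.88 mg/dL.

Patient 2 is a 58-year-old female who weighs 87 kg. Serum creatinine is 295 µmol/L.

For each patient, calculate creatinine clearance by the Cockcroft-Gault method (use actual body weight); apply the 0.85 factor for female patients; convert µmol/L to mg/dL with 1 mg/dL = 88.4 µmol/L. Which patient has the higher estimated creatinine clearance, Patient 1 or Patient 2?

Patient 1: CrCl = (140 − 53) × 86.7 / (72 × 0.88) × 0.85 = 7542.9 / 63.36 × 0.85 ≈ 101.2 mL/min
Patient 2: SCr = 295 / 88.4 = 3.337 mg/dL
Patient 2: CrCl = (140 − 58) × 87 / (72 × 3.337) × 0.85 = 7134.0 / 240.26 × 0.85 ≈ 25.2 mL/min
101.2 vs 25.2 mL/min → Patient 1 is higher.

Patient 1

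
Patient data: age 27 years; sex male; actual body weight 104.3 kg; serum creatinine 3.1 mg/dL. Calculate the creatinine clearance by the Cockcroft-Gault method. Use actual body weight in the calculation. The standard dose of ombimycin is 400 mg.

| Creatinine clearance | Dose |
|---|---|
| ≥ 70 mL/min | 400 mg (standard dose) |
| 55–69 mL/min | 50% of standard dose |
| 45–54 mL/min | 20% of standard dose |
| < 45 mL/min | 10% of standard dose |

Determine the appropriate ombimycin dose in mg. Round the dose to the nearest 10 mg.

80 mg

CrCl = (140 − 27) × 104.3 / (72 × 3.1) = 11785.9 / 223.20 ≈ 52.8 mL/min
CrCl ≈ 53 mL/min → bracket 45–54 mL/min.
20% of 400 mg = 80 mg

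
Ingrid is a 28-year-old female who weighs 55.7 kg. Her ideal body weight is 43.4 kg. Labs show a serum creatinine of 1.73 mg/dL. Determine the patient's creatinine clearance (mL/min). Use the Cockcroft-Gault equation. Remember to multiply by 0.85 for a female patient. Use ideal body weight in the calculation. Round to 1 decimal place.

CrCl = (140 − 28) × 43.4 / (72 × 1.73) × 0.85 = 4860.8 / 124.56 × 0.85 ≈ 33.2 mL/min

33.2 mL/min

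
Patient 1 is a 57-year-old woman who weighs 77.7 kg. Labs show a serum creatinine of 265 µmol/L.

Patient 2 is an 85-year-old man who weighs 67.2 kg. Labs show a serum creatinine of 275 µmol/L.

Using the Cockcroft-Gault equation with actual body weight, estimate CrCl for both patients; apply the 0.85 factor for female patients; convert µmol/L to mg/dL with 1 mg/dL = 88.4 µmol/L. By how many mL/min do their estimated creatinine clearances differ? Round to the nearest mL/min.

9 mL/min

Patient 1: SCr = 265 / 88.4 = 2.998 mg/dL
Patient 1: CrCl = (140 − 57) × 77.7 / (72 × 2.998) × 0.85 = 6449.1 / 215.86 × 0.85 ≈ 25.4 mL/min
Patient 2: SCr = 275 / 88.4 = 3.111 mg/dL
Patient 2: CrCl = (140 − 85) × 67.2 / (72 × 3.111) = 3696.0 / 223.99 ≈ 16.5 mL/min
|25.4 − 16.5| = 8.9 mL/min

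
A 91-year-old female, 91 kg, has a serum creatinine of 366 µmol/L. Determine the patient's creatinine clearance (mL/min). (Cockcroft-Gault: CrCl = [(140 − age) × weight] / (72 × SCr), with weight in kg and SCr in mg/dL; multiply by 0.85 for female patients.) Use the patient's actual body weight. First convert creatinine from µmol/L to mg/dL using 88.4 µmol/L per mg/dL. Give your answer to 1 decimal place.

SCr = 366 / 88.4 = 4.14 mg/dL
CrCl = (140 − 91) × 91 / (72 × 4.14) × 0.85 = 4459.0 / 298.08 × 0.85 ≈ 12.7 mL/min

12.7 mL/min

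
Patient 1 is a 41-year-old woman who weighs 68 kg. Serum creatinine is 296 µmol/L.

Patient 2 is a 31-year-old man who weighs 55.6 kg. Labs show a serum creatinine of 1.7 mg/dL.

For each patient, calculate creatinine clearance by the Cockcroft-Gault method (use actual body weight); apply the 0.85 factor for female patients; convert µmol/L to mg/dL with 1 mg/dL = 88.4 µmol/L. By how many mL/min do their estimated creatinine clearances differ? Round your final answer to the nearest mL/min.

26 mL/min

Patient 1: SCr = 296 / 88.4 = 3.348 mg/dL
Patient 1: CrCl = (140 − 41) × 68 / (72 × 3.348) × 0.85 = 6732.0 / 241.06 × 0.85 ≈ 23.7 mL/min
Patient 2: CrCl = (140 − 31) × 55.6 / (72 × 1.7) = 6060.4 / 122.40 ≈ 49.5 mL/min
|23.7 − 49.5| = 25.8 mL/min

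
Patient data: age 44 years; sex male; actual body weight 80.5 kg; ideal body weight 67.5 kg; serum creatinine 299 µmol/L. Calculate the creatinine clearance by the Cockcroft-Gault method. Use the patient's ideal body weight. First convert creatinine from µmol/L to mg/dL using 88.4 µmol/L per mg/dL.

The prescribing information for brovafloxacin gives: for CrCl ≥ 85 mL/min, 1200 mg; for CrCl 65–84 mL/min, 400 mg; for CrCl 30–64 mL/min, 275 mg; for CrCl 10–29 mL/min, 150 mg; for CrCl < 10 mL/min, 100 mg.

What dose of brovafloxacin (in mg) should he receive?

150 mg

SCr = 299 / 88.4 = 3.382 mg/dL
CrCl = (140 − 44) × 67.5 / (72 × 3.382) = 6480.0 / 243.50 ≈ 26.6 mL/min
CrCl ≈ 27 mL/min → bracket 10–29 mL/min.
Dose for this bracket: 150 mg.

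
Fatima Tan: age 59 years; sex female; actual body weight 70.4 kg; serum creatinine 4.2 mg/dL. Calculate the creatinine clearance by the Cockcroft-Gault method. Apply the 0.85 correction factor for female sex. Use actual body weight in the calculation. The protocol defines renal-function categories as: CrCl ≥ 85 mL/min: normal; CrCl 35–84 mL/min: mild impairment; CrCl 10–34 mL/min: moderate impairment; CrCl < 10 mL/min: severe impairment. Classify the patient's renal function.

CrCl = (140 − 59) × 70.4 / (72 × 4.2) × 0.85 = 5702.4 / 302.40 × 0.85 ≈ 16.0 mL/min
16 mL/min falls in the 'moderate impairment' range.

moderate impairment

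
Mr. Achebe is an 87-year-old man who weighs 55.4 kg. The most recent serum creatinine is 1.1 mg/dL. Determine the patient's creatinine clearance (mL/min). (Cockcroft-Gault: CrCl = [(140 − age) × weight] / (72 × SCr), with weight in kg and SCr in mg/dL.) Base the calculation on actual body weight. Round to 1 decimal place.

37.1 mL/min

CrCl = (140 − 87) × 55.4 / (72 × 1.1) = 2936.2 / 79.20 ≈ 37.1 mL/min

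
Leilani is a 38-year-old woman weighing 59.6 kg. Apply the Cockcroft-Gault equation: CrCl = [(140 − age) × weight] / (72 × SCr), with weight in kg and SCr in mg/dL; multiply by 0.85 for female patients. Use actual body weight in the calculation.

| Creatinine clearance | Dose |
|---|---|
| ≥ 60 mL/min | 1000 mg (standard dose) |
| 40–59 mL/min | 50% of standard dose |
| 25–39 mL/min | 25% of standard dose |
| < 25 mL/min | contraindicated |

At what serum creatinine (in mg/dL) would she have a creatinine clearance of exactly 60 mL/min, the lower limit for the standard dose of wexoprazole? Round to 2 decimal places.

Standard dose requires CrCl ≥ 60 mL/min.
Set (140 − 38) × 59.6 × 0.85 / (72 × SCr) = 60
SCr = (140 − 38) × 59.6 × 0.85 / (72 × 60) = 1.196 mg/dL

1.20 mg/dL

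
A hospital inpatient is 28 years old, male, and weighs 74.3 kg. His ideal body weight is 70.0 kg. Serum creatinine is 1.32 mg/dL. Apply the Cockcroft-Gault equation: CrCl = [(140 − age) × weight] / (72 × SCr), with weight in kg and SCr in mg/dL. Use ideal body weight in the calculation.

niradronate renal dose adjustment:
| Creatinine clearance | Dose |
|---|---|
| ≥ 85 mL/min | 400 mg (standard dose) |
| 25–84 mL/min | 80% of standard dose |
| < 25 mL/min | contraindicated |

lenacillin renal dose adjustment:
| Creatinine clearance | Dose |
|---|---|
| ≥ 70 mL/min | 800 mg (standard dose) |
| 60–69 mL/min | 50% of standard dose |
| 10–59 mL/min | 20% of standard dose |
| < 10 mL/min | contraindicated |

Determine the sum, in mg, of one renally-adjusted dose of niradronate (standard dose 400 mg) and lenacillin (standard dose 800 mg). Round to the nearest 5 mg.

CrCl = (140 − 28) × 70 / (72 × 1.32) = 7840.0 / 95.04 ≈ 82.5 mL/min
CrCl ≈ 82 mL/min.
niradronate: 25–84 mL/min → 80% of 400 mg = 320 mg.
lenacillin: ≥ 70 mL/min → 100% of 800 mg = 800 mg.
Total = 320 + 800 = 1120 mg.

1120 mg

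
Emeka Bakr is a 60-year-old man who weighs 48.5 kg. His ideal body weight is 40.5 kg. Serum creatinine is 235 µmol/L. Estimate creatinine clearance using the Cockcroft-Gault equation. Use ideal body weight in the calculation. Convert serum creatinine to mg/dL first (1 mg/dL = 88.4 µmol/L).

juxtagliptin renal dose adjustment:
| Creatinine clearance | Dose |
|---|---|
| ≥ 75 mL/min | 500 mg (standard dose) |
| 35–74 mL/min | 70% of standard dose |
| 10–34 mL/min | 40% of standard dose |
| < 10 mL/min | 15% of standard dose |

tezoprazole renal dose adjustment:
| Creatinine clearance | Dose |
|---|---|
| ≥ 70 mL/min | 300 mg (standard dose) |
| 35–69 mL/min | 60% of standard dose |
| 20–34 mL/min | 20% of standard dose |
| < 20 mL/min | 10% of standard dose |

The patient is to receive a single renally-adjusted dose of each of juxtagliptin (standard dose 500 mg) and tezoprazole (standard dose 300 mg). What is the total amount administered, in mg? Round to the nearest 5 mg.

230 mg

SCr = 235 / 88.4 = 2.658 mg/dL
CrCl = (140 − 60) × 40.5 / (72 × 2.658) = 3240.0 / 191.38 ≈ 16.9 mL/min
CrCl ≈ 17 mL/min.
juxtagliptin: 10–34 mL/min → 40% of 500 mg = 200 mg.
tezoprazole: < 20 mL/min → 10% of 300 mg = 30 mg.
Total = 200 + 30 = 230 mg.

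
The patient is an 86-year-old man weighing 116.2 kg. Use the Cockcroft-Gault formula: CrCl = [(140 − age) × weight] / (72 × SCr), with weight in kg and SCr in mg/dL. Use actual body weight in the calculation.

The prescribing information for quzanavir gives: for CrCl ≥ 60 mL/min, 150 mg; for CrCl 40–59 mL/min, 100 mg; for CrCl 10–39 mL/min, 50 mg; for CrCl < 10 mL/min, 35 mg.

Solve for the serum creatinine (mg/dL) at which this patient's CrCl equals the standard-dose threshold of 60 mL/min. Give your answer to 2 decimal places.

Standard dose requires CrCl ≥ 60 mL/min.
Set (140 − 86) × 116.2 / (72 × SCr) = 60
SCr = (140 − 86) × 116.2 / (72 × 60) = 1.453 mg/dL

1.45 mg/dL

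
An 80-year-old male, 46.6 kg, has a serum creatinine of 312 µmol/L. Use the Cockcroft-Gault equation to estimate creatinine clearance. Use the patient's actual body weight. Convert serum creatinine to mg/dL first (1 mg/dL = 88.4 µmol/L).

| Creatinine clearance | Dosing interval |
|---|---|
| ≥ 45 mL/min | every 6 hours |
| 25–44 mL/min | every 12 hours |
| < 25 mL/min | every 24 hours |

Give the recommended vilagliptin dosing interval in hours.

SCr = 312 / 88.4 = 3.529 mg/dL
CrCl = (140 − 80) × 46.6 / (72 × 3.529) = 2796.0 / 254.09 ≈ 11.0 mL/min
CrCl ≈ 11 mL/min → bracket < 25 mL/min → every 24 hours.

every 24 hours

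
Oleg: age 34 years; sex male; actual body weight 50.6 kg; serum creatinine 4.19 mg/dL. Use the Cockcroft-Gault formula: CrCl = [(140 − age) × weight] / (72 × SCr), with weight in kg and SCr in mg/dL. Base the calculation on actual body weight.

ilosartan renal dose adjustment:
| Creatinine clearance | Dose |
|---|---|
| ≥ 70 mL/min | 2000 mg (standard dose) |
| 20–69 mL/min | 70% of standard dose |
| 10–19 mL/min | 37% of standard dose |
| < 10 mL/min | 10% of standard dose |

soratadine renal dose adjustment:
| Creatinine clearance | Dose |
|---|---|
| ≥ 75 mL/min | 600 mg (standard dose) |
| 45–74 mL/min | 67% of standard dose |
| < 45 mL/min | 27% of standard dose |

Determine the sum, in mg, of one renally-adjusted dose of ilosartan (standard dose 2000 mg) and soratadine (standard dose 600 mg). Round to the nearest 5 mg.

900 mg

CrCl = (140 − 34) × 50.6 / (72 × 4.19) = 5363.6 / 301.68 ≈ 17.8 mL/min
CrCl ≈ 18 mL/min.
ilosartan: 10–19 mL/min → 37% of 2000 mg = 740 mg.
soratadine: < 45 mL/min → 27% of 600 mg = 162 mg.
Total = 740 + 162 = 902 mg.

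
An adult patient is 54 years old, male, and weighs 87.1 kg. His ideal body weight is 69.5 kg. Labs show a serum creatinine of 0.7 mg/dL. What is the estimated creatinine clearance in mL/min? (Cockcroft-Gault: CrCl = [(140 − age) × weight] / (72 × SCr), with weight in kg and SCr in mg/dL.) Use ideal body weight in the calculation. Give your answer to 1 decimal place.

118.6 mL/min

CrCl = (140 − 54) × 69.5 / (72 × 0.7) = 5977.0 / 50.40 ≈ 118.6 mL/min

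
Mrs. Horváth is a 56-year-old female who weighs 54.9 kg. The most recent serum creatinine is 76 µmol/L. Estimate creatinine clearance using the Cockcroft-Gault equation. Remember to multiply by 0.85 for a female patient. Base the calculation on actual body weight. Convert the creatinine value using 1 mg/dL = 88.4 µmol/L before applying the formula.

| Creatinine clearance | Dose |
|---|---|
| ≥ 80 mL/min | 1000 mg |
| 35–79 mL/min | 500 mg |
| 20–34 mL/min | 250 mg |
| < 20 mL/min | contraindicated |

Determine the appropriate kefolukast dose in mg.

SCr = 76 / 88.4 = 0.86 mg/dL
CrCl = (140 − 56) × 54.9 / (72 × 0.86) × 0.85 = 4611.6 / 61.92 × 0.85 ≈ 63.3 mL/min
CrCl ≈ 63 mL/min → bracket 35–79 mL/min.
Dose for this bracket: 500 mg.

500 mg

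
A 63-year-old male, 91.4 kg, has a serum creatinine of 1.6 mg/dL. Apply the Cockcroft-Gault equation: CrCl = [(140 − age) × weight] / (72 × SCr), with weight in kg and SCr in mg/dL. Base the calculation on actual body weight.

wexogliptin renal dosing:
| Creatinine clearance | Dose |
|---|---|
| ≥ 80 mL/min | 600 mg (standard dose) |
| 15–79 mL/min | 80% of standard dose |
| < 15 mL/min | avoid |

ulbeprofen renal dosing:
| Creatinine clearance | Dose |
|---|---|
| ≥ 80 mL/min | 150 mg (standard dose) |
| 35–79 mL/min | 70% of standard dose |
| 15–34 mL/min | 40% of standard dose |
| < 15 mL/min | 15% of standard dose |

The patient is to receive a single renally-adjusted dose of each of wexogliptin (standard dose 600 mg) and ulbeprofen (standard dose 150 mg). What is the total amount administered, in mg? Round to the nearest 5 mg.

CrCl = (140 − 63) × 91.4 / (72 × 1.6) = 7037.8 / 115.20 ≈ 61.1 mL/min
CrCl ≈ 61 mL/min.
wexogliptin: 15–79 mL/min → 80% of 600 mg = 480 mg.
ulbeprofen: 35–79 mL/min → 70% of 150 mg = 105 mg.
Total = 480 + 105 = 585 mg.

585 mg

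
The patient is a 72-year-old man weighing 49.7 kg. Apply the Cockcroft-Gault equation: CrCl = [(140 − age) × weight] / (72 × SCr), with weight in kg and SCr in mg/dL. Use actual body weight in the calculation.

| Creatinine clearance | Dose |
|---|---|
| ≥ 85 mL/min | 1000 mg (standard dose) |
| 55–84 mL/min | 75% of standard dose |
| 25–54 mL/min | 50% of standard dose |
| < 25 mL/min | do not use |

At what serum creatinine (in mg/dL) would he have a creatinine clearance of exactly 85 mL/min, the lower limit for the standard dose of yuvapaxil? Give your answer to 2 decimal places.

0.55 mg/dL

Standard dose requires CrCl ≥ 85 mL/min.
Set (140 − 72) × 49.7 / (72 × SCr) = 85
SCr = (140 − 72) × 49.7 / (72 × 85) = 0.552 mg/dL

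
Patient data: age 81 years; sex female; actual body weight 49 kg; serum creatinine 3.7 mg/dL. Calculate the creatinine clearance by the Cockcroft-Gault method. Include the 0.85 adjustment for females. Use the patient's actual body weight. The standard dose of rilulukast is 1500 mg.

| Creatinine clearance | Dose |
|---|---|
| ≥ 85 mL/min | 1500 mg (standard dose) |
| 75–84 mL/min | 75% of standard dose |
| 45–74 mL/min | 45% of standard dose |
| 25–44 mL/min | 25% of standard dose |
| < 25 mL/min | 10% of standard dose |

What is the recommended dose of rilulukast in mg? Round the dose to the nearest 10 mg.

150 mg

CrCl = (140 − 81) × 49 / (72 × 3.7) × 0.85 = 2891.0 / 266.40 × 0.85 ≈ 9.2 mL/min
CrCl ≈ 9 mL/min → bracket < 25 mL/min.
10% of 1500 mg = 150 mg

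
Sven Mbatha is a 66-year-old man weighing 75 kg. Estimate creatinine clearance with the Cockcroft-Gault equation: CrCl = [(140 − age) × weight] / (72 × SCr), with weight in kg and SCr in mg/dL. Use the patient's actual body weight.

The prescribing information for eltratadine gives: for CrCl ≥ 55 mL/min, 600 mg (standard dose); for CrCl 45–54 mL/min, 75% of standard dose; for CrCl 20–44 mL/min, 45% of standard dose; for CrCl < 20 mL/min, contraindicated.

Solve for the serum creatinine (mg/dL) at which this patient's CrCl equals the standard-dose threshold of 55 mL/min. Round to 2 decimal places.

1.40 mg/dL

Standard dose requires CrCl ≥ 55 mL/min.
Set (140 − 66) × 75 / (72 × SCr) = 55
SCr = (140 − 66) × 75 / (72 × 55) = 1.402 mg/dL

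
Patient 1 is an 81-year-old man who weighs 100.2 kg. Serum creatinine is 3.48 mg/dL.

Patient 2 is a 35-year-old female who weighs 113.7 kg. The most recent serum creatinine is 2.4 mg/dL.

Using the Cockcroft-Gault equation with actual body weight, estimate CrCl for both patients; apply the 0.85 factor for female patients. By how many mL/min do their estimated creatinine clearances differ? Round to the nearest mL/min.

Patient 1: CrCl = (140 − 81) × 100.2 / (72 × 3.48) = 5911.8 / 250.56 ≈ 23.6 mL/min
Patient 2: CrCl = (140 − 35) × 113.7 / (72 × 2.4) × 0.85 = 11938.5 / 172.80 × 0.85 ≈ 58.7 mL/min
|23.6 − 58.7| = 35.1 mL/min

35 mL/min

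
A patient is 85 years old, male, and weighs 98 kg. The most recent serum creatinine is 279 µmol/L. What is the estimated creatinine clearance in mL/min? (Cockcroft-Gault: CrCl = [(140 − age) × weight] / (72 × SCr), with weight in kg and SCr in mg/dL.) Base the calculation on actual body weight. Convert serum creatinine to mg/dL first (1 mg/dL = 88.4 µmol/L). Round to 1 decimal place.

SCr = 279 / 88.4 = 3.156 mg/dL
CrCl = (140 − 85) × 98 / (72 × 3.156) = 5390.0 / 227.23 ≈ 23.7 mL/min

23.7 mL/min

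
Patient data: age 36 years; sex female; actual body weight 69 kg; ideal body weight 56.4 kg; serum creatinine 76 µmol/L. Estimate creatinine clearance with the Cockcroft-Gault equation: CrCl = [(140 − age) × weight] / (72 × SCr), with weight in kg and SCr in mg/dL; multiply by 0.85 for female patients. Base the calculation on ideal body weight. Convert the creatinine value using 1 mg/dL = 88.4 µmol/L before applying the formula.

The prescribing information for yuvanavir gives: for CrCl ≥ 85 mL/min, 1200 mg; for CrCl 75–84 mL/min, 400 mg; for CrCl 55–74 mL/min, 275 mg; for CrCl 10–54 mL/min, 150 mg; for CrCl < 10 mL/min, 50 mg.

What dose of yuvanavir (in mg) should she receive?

400 mg

SCr = 76 / 88.4 = 0.86 mg/dL
CrCl = (140 − 36) × 56.4 / (72 × 0.86) × 0.85 = 5865.6 / 61.92 × 0.85 ≈ 80.5 mL/min
CrCl ≈ 81 mL/min → bracket 75–84 mL/min.
Dose for this bracket: 400 mg.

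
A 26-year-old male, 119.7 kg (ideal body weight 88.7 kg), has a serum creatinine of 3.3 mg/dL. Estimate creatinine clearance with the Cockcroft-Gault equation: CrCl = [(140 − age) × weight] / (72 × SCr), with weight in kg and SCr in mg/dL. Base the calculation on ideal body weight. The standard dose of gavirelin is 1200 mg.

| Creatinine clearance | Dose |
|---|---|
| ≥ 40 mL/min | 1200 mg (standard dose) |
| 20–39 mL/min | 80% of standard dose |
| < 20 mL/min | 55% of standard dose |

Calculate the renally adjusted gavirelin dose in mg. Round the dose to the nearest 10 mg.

CrCl = (140 − 26) × 88.7 / (72 × 3.3) = 10111.8 / 237.60 ≈ 42.6 mL/min
CrCl ≈ 43 mL/min → bracket ≥ 40 mL/min.
100% of 1200 mg = 1200 mg

1200 mg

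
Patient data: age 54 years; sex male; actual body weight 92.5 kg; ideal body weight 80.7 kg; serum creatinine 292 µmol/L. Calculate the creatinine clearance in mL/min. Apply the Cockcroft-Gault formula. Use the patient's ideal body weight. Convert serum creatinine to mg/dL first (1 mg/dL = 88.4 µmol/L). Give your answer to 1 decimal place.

SCr = 292 / 88.4 = 3.303 mg/dL
CrCl = (140 − 54) × 80.7 / (72 × 3.303) = 6940.2 / 237.82 ≈ 29.2 mL/min

29.2 mL/min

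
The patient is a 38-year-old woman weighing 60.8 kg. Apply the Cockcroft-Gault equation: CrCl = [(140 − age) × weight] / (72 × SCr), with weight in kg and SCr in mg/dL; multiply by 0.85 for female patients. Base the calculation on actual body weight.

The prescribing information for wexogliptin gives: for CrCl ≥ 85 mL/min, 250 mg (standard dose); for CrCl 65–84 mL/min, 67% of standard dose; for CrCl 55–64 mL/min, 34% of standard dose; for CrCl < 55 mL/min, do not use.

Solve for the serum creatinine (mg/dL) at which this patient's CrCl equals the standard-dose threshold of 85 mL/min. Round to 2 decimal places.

0.86 mg/dL

Standard dose requires CrCl ≥ 85 mL/min.
Set (140 − 38) × 60.8 × 0.85 / (72 × SCr) = 85
SCr = (140 − 38) × 60.8 × 0.85 / (72 × 85) = 0.861 mg/dL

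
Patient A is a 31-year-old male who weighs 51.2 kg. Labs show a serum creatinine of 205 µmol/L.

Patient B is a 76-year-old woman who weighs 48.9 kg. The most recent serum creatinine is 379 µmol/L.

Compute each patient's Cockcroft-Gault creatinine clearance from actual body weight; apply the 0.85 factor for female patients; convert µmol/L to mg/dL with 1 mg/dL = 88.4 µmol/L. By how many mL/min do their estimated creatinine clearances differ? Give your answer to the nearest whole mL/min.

Patient A: SCr = 205 / 88.4 = 2.319 mg/dL
Patient A: CrCl = (140 − 31) × 51.2 / (72 × 2.319) = 5580.8 / 166.97 ≈ 33.4 mL/min
Patient B: SCr = 379 / 88.4 = 4.287 mg/dL
Patient B: CrCl = (140 − 76) × 48.9 / (72 × 4.287) × 0.85 = 3129.6 / 308.66 × 0.85 ≈ 8.6 mL/min
|33.4 − 8.6| = 24.8 mL/min

25 mL/min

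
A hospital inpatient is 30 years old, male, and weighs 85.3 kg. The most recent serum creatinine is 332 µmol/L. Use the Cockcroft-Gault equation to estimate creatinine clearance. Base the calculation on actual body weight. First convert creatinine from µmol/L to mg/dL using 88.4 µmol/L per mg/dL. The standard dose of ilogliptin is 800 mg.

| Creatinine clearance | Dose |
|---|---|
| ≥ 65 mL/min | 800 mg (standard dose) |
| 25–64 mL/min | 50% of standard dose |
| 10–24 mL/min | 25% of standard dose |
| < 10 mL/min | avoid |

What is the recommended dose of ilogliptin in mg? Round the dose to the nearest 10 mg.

400 mg

SCr = 332 / 88.4 = 3.756 mg/dL
CrCl = (140 − 30) × 85.3 / (72 × 3.756) = 9383.0 / 270.43 ≈ 34.7 mL/min
CrCl ≈ 35 mL/min → bracket 25–64 mL/min.
50% of 800 mg = 400 mg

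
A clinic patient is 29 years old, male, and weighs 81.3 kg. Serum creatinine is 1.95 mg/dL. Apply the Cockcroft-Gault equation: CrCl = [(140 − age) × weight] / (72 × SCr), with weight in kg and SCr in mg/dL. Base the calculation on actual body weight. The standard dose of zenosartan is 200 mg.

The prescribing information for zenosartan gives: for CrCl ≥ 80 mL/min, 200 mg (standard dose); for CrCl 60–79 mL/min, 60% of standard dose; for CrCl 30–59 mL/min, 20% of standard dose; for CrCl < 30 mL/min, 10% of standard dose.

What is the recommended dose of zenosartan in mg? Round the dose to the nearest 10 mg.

CrCl = (140 − 29) × 81.3 / (72 × 1.95) = 9024.3 / 140.40 ≈ 64.3 mL/min
CrCl ≈ 64 mL/min → bracket 60–79 mL/min.
60% of 200 mg = 120 mg

120 mg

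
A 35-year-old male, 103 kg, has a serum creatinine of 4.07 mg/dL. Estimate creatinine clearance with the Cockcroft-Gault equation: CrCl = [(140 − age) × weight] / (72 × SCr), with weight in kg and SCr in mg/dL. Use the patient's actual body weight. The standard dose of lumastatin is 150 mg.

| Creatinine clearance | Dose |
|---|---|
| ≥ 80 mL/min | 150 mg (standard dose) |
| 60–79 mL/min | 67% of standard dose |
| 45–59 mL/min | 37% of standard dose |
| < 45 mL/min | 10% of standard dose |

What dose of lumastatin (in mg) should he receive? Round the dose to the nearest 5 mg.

15 mg

CrCl = (140 − 35) × 103 / (72 × 4.07) = 10815.0 / 293.04 ≈ 36.9 mL/min
CrCl ≈ 37 mL/min → bracket < 45 mL/min.
10% of 150 mg = 15 mg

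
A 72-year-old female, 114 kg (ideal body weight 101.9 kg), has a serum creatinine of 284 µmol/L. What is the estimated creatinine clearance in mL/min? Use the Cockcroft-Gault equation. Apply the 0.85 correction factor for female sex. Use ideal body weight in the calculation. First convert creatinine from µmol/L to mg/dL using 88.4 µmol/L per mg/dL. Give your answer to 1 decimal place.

25.5 mL/min

SCr = 284 / 88.4 = 3.213 mg/dL
CrCl = (140 − 72) × 101.9 / (72 × 3.213) × 0.85 = 6929.2 / 231.34 × 0.85 ≈ 25.5 mL/min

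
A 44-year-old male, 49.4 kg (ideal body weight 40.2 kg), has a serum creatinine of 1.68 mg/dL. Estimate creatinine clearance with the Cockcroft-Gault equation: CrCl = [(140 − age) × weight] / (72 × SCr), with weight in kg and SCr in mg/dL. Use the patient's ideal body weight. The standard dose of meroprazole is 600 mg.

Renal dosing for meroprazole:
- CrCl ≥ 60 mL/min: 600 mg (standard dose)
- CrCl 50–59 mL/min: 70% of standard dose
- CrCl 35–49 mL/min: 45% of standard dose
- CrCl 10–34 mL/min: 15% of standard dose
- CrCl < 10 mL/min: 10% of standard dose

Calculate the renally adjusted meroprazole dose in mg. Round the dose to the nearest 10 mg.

90 mg

CrCl = (140 − 44) × 40.2 / (72 × 1.68) = 3859.2 / 120.96 ≈ 31.9 mL/min
CrCl ≈ 32 mL/min → bracket 10–34 mL/min.
15% of 600 mg = 90 mg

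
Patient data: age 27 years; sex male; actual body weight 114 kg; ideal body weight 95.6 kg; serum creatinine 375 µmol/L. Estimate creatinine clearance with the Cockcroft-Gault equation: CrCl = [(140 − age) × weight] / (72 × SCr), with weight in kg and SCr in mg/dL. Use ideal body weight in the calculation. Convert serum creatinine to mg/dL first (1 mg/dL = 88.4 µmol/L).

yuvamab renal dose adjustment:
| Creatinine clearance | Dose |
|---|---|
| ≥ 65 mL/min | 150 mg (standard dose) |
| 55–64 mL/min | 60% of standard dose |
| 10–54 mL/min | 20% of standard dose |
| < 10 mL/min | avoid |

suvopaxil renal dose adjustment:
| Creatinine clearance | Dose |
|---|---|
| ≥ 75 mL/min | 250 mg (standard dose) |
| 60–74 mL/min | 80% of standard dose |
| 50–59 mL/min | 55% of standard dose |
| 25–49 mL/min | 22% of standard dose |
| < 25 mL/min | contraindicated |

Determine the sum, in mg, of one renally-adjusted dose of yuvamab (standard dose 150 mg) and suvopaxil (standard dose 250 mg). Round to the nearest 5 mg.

SCr = 375 / 88.4 = 4.242 mg/dL
CrCl = (140 − 27) × 95.6 / (72 × 4.242) = 10802.8 / 305.42 ≈ 35.4 mL/min
CrCl ≈ 35 mL/min.
yuvamab: 10–54 mL/min → 20% of 150 mg = 30 mg.
suvopaxil: 25–49 mL/min → 22% of 250 mg = 55 mg.
Total = 30 + 55 = 85 mg.

85 mg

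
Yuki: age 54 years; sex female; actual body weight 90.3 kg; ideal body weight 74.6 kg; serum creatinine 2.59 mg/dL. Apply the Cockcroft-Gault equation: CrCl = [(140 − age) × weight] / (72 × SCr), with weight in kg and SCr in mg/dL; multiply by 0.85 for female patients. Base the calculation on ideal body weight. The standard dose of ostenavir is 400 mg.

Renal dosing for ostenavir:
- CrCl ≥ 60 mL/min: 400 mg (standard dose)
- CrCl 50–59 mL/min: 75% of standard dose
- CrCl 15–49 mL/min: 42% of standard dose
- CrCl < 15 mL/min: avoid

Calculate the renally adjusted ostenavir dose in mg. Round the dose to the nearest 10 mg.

170 mg

CrCl = (140 − 54) × 74.6 / (72 × 2.59) × 0.85 = 6415.6 / 186.48 × 0.85 ≈ 29.2 mL/min
CrCl ≈ 29 mL/min → bracket 15–49 mL/min.
42% of 400 mg = 168 mg → 170 mg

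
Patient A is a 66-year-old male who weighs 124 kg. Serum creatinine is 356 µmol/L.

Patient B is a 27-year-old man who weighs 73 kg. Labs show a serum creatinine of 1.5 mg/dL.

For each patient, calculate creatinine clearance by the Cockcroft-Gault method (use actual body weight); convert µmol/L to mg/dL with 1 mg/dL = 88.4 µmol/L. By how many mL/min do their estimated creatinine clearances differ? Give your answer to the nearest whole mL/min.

Patient A: SCr = 356 / 88.4 = 4.027 mg/dL
Patient A: CrCl = (140 − 66) × 124 / (72 × 4.027) = 9176.0 / 289.94 ≈ 31.6 mL/min
Patient B: CrCl = (140 − 27) × 73 / (72 × 1.5) = 8249.0 / 108.00 ≈ 76.4 mL/min
|31.6 − 76.4| = 44.8 mL/min

45 mL/min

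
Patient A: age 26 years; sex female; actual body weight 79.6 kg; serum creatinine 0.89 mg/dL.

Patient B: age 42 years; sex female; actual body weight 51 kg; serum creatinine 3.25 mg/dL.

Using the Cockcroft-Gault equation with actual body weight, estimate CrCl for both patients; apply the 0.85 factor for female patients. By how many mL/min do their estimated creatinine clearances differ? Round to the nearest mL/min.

102 mL/min

Patient A: CrCl = (140 − 26) × 79.6 / (72 × 0.89) × 0.85 = 9074.4 / 64.08 × 0.85 ≈ 120.4 mL/min
Patient B: CrCl = (140 − 42) × 51 / (72 × 3.25) × 0.85 = 4998.0 / 234.00 × 0.85 ≈ 18.2 mL/min
|120.4 − 18.2| = 102.2 mL/min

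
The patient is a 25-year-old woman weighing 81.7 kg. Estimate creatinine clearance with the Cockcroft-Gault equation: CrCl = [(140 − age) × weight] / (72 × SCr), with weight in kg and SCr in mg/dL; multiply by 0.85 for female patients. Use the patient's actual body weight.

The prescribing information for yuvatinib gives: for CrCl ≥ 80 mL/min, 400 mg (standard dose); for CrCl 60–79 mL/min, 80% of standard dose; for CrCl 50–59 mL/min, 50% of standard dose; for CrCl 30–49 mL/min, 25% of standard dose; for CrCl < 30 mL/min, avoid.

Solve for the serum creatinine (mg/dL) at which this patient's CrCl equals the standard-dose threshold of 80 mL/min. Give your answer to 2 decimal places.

1.39 mg/dL

Standard dose requires CrCl ≥ 80 mL/min.
Set (140 − 25) × 81.7 × 0.85 / (72 × SCr) = 80
SCr = (140 − 25) × 81.7 × 0.85 / (72 × 80) = 1.386 mg/dL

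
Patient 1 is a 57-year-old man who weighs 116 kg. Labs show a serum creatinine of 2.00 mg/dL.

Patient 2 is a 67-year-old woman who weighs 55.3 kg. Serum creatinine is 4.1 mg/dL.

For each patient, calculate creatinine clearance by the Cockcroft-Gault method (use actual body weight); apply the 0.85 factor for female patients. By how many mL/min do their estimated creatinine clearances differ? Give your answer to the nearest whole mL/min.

55 mL/min

Patient 1: CrCl = (140 − 57) × 116 / (72 × 2) = 9628.0 / 144.00 ≈ 66.9 mL/min
Patient 2: CrCl = (140 − 67) × 55.3 / (72 × 4.1) × 0.85 = 4036.9 / 295.20 × 0.85 ≈ 11.6 mL/min
|66.9 − 11.6| = 55.3 mL/min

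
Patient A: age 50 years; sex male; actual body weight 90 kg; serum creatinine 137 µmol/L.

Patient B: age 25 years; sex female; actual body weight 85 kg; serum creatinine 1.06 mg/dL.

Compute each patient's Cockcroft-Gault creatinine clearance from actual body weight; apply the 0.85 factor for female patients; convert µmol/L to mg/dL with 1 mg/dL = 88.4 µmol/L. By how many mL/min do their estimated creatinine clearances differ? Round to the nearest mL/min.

Patient A: SCr = 137 / 88.4 = 1.55 mg/dL
Patient A: CrCl = (140 − 50) × 90 / (72 × 1.55) = 8100.0 / 111.60 ≈ 72.6 mL/min
Patient B: CrCl = (140 − 25) × 85 / (72 × 1.06) × 0.85 = 9775.0 / 76.32 × 0.85 ≈ 108.9 mL/min
|72.6 − 108.9| = 36.3 mL/min

36 mL/min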